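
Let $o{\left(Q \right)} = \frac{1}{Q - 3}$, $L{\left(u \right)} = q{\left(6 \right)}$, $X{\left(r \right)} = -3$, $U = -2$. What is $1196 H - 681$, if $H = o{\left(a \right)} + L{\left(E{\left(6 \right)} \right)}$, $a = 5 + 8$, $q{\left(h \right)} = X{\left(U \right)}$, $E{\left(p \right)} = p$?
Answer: $- \frac{20747}{5} \approx -4149.4$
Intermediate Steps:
$q{\left(h \right)} = -3$
$L{\left(u \right)} = -3$
$a = 13$
$o{\left(Q \right)} = \frac{1}{-3 + Q}$
$H = - \frac{29}{10}$ ($H = \frac{1}{-3 + 13} - 3 = \frac{1}{10} - 3 = - \frac{29}{10} \approx -2.9$)
$1196 H - 681 = 1196 \left(- \frac{29}{10}\right) - 681 = - \frac{17342}{5} - 681 = - \frac{20747}{5}$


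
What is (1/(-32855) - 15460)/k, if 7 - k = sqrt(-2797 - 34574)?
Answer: -3555568107/1229434100 - 507938301*I*sqrt(37371)/1229434100 ≈ -2.892 - 79.868*I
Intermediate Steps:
k = 7 - I*sqrt(37371) (k = 7 - sqrt(-2797 - 34574) = 7 - sqrt(-37371) = 7 - I*sqrt(37371) ≈ 7.0 - 193.32*I)
(1/(-32855) - 15460)/k = (1/(-32855) - 15460)/(7 - I*sqrt(37371)) = (-1/32855 - 15460)/(7 - I*sqrt(37371)) = -507938301/(32855*(7 - I*sqrt(37371)))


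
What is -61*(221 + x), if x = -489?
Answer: 16348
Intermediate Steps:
-61*(221 + x) = -61*(221 - 489) = -61*(-268) = 16348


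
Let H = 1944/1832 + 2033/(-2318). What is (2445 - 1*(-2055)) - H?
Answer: 125715857/27938 ≈ 4499.8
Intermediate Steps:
H = 5143/27938 (H = 1944*(1/1832) + 2033*(-1/2318) = 243/229 - 107/122 = 5143/27938 ≈ 0.18409)
(2445 - 1*(-2055)) - H = (2445 - 1*(-2055)) - 1*5143/27938 = (2445 + 2055) - 5143/27938 = 4500 - 5143/27938 = 125715857/27938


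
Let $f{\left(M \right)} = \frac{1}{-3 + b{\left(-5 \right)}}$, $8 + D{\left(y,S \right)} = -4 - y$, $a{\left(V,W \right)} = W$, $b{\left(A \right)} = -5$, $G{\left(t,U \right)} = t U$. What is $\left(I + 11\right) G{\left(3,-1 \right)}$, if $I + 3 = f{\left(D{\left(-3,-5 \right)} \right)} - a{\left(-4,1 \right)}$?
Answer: $- \frac{165}{8} \approx -20.625$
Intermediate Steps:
$G{\left(t,U \right)} = U t$
$D{\left(y,S \right)} = -12 - y$ ($D{\left(y,S \right)} = -8 - \left(4 + y\right) = -12 - y$)
$f{\left(M \right)} = - \frac{1}{8}$ ($f{\left(M \right)} = \frac{1}{-3 - 5} = \frac{1}{-8} = - \frac{1}{8}$)
$I = - \frac{33}{8}$ ($I = -3 - \frac{9}{8} = - \frac{33}{8} \approx -4.125$)
$\left(I + 11\right) G{\left(3,-1 \right)} = \left(- \frac{33}{8} + 11\right) \left(\left(-1\right) 3\right) = \frac{55}{8} \left(-3\right) = - \frac{165}{8}$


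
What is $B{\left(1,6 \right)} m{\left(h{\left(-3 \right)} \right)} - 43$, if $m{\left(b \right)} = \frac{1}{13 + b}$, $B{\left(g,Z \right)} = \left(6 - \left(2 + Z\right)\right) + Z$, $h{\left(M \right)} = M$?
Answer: $- \frac{213}{5} \approx -42.6$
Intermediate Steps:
$B{\left(g,Z \right)} = 4$ ($B{\left(g,Z \right)} = \left(4 - Z\right) + Z = 4$)
$B{\left(1,6 \right)} m{\left(h{\left(-3 \right)} \right)} - 43 = \frac{4}{13 - 3} - 43 = \frac{4}{10} - 43 = 4 \cdot \frac{1}{10} - 43 = \frac{2}{5} - 43 = - \frac{213}{5}$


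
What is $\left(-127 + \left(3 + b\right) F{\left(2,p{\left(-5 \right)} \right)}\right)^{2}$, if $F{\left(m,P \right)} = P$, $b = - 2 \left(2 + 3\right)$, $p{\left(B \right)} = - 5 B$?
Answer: $91204$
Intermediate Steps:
$b = -10$ ($b = \left(-2\right) 5 = -10$)
$\left(-127 + \left(3 + b\right) F{\left(2,p{\left(-5 \right)} \right)}\right)^{2} = \left(-127 + \left(3 - 10\right) \left(\left(-5\right) \left(-5\right)\right)\right)^{2} = \left(-127 - 175\right)^{2} = \left(-302\right)^{2} = 91204$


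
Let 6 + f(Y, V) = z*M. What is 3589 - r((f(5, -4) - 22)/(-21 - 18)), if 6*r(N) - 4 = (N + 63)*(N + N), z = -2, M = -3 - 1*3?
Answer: 16333997/4563 ≈ 3579.7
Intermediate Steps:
M = -6 (M = -3 - 3 = -6)
f(Y, V) = 6 (f(Y, V) = -6 - 2*(-6) = -6 + 12 = 6)
r(N) = ⅔ + N*(63 + N)/3 (r(N) = ⅔ + ((N + 63)*(N + N))/6 = ⅔ + ((63 + N)*(2*N))/6 = ⅔ + (2*N*(63 + N))/6 = ⅔ + N*(63 + N)/3)
3589 - r((f(5, -4) - 22)/(-21 - 18)) = 3589 - (⅔ + 21*((6 - 22)/(-21 - 18)) + ((6 - 22)/(-21 - 18))²/3) = 3589 - (⅔ + 21*(-16/(-39)) + (-16/(-39))²/3) = 3589 - (⅔ + 21*(-16*(-1/39)) + (-16*(-1/39))²/3) = 3589 - (⅔ + 21*(16/39) + (16/39)²/3) = 3589 - (⅔ + 112/13 + (⅓)*(256/1521)) = 3589 - (⅔ + 112/13 + 256/4563) = 3589 - 1*42610/4563 = 3589 - 42610/4563 = 16333997/4563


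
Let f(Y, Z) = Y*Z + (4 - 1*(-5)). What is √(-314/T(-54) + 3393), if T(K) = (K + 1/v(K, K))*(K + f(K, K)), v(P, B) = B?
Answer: √2937909023729229/930523 ≈ 58.250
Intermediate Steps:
f(Y, Z) = 9 + Y*Z (f(Y, Z) = Y*Z + (4 + 5) = Y*Z + 9 = 9 + Y*Z)
T(K) = (K + 1/K)*(9 + K + K²) (T(K) = (K + 1/K)*(K + (9 + K*K)) = (K + 1/K)*(K + (9 + K²)) = (K + 1/K)*(9 + K + K²))
√(-314/T(-54) + 3393) = √(-314/(1 + (-54)² + (-54)³ + 9/(-54) + 10*(-54)) + 3393) = √(-314/(1 + 2916 - 157464 + 9*(-1/54) - 540) + 3393) = √(-314/(1 + 2916 - 157464 - ⅙ - 540) + 3393) = √(-314/(-930523/6) + 3393) = √(-314*(-6/930523) + 3393) = √(1884/930523 + 3393) = √(3157266423/930523) = √2937909023729229/930523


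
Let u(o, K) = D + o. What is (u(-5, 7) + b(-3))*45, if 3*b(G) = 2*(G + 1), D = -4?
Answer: -465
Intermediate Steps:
u(o, K) = -4 + o
b(G) = ⅔ + 2*G/3 (b(G) = (2*(G + 1))/3 = (2*(1 + G))/3 = (2 + 2*G)/3 = ⅔ + 2*G/3)
(u(-5, 7) + b(-3))*45 = ((-4 - 5) + (⅔ + (⅔)*(-3)))*45 = (-9 + (⅔ - 2))*45 = (-9 - 4/3)*45 = -31/3*45 = -465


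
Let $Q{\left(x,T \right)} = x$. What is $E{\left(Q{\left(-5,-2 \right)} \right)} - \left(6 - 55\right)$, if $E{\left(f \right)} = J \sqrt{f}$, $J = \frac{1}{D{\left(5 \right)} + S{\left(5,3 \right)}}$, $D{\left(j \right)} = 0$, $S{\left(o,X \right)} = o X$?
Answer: $49 + \frac{i \sqrt{5}}{15} \approx 49.0 + 0.14907 i$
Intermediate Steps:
$S{\left(o,X \right)} = X o$
$J = \frac{1}{15}$ ($J = \frac{1}{0 + 3 \cdot 5} = \frac{1}{0 + 15} = \frac{1}{15} \approx 0.066667$)
$E{\left(f \right)} = \frac{\sqrt{f}}{15}$
$E{\left(Q{\left(-5,-2 \right)} \right)} - \left(6 - 55\right) = \frac{\sqrt{-5}}{15} - \left(6 - 55\right) = \frac{i \sqrt{5}}{15} - \left(6 - 55\right) = \frac{i \sqrt{5}}{15} - -49 = \frac{i \sqrt{5}}{15} + 49 = 49 + \frac{i \sqrt{5}}{15}$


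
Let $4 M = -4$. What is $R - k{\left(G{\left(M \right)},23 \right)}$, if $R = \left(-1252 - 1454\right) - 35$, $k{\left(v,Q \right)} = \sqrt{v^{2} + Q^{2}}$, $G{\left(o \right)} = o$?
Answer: $-2741 - \sqrt{530} \approx -2764.0$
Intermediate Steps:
$M = -1$ ($M = \frac{1}{4} \left(-4\right) = -1$)
$k{\left(v,Q \right)} = \sqrt{Q^{2} + v^{2}}$
$R = -2741$ ($R = -2706 - 35 = -2741$)
$R - k{\left(G{\left(M \right)},23 \right)} = -2741 - \sqrt{23^{2} + \left(-1\right)^{2}} = -2741 - \sqrt{529 + 1} = -2741 - \sqrt{530}$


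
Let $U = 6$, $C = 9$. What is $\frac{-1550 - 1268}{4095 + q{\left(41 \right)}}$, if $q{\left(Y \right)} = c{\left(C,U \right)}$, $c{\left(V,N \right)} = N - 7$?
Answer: $- \frac{1409}{2047} \approx -0.68832$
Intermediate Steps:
$c{\left(V,N \right)} = -7 + N$
$q{\left(Y \right)} = -1$ ($q{\left(Y \right)} = -7 + 6 = -1$)
$\frac{-1550 - 1268}{4095 + q{\left(41 \right)}} = \frac{-1550 - 1268}{4095 - 1} = - \frac{2818}{4094} = \left(-2818\right) \frac{1}{4094} = - \frac{1409}{2047}$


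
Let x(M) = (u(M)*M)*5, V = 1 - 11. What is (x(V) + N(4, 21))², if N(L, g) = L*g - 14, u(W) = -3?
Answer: 48400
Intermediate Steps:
V = -10
N(L, g) = -14 + L*g
x(M) = -15*M (x(M) = -3*M*5 = -15*M)
(x(V) + N(4, 21))² = (-15*(-10) + (-14 + 4*21))² = (150 + (-14 + 84))² = (150 + 70)² = 220² = 48400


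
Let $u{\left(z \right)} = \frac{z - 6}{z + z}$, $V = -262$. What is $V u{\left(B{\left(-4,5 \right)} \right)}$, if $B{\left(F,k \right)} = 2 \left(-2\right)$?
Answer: $- \frac{655}{2} \approx -327.5$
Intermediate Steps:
$B{\left(F,k \right)} = -4$
$u{\left(z \right)} = \frac{-6 + z}{2 z}$
$V u{\left(B{\left(-4,5 \right)} \right)} = - 262 \frac{-6 - 4}{2 \left(-4\right)} = - 262 \cdot \frac{1}{2} \left(- \frac{1}{4}\right) \left(-10\right) = \left(-262\right) \frac{5}{4} = - \frac{655}{2}$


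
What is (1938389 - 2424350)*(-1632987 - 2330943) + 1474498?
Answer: 1926316861228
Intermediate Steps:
(1938389 - 2424350)*(-1632987 - 2330943) + 1474498 = -485961*(-3963930) + 1474498 = 1926315386730 + 1474498 = 1926316861228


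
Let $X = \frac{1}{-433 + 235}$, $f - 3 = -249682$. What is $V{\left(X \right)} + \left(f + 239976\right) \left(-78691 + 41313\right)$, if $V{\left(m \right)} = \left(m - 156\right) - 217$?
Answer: $\frac{71810315477}{198} \approx 3.6268 \cdot 10^{8}$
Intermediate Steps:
$f = -249679$ ($f = 3 - 249682 = -249679$)
$X = - \frac{1}{198}$ ($X = \frac{1}{-198} = - \frac{1}{198} \approx -0.0050505$)
$V{\left(m \right)} = -373 + m$ ($V{\left(m \right)} = \left(-156 + m\right) - 217 = -373 + m$)
$V{\left(X \right)} + \left(f + 239976\right) \left(-78691 + 41313\right) = \left(-373 - \frac{1}{198}\right) + \left(-249679 + 239976\right) \left(-78691 + 41313\right) = - \frac{73855}{198} - -362678734 = - \frac{73855}{198} + 362678734 = \frac{71810315477}{198}$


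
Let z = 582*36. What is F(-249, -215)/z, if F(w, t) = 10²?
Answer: 25/5238 ≈ 0.0047728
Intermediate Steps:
F(w, t) = 100
z = 20952
F(-249, -215)/z = 100/20952 = 100*(1/20952) = 25/5238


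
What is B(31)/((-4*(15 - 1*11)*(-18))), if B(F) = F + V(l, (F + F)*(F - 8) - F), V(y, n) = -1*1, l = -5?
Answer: 5/48 ≈ 0.10417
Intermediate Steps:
V(y, n) = -1
B(F) = -1 + F (B(F) = F - 1 = -1 + F)
B(31)/((-4*(15 - 1*11)*(-18))) = (-1 + 31)/((-4*(15 - 1*11)*(-18))) = 30/((-4*(15 - 11)*(-18))) = 30/((-4*4*(-18))) = 30/((-16*(-18))) = 30/288 = 30*(1/288) = 5/48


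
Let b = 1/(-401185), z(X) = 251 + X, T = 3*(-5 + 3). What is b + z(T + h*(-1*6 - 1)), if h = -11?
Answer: 129181569/401185 ≈ 322.00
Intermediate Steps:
T = -6 (T = 3*(-2) = -6)
b = -1/401185 ≈ -2.4926e-6
b + z(T + h*(-1*6 - 1)) = -1/401185 + (251 + (-6 - 11*(-1*6 - 1))) = -1/401185 + (251 + (-6 - 11*(-6 - 1))) = -1/401185 + (251 + (-6 - 11*(-7))) = -1/401185 + (251 + (-6 + 77)) = -1/401185 + (251 + 71) = -1/401185 + 322 = 129181569/401185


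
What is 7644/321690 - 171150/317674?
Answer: -626535041/1216577965 ≈ -0.51500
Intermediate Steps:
7644/321690 - 171150/317674 = 7644*(1/321690) - 171150*1/317674 = 1274/53615 - 12225/22691 = -626535041/1216577965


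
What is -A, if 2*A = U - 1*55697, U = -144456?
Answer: 200153/2 ≈ 1.0008e+5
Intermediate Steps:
A = -200153/2 (A = (-144456 - 1*55697)/2 = (-144456 - 55697)/2 = (½)*(-200153) = -200153/2 ≈ -1.0008e+5)
-A = -1*(-200153/2) = 200153/2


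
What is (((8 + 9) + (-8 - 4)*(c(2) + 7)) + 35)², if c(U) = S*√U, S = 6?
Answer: 11392 + 4608*√2 ≈ 17909.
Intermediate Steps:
c(U) = 6*√U
(((8 + 9) + (-8 - 4)*(c(2) + 7)) + 35)² = (((8 + 9) + (-8 - 4)*(6*√2 + 7)) + 35)² = ((17 - 12*(7 + 6*√2)) + 35)² = ((17 + (-84 - 72*√2)) + 35)² = ((-67 - 72*√2) + 35)² = (-32 - 72*√2)²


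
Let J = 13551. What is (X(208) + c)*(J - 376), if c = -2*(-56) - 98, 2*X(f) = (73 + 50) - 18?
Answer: 1752275/2 ≈ 8.7614e+5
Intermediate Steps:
X(f) = 105/2 (X(f) = ((73 + 50) - 18)/2 = (123 - 18)/2 = (1/2)*105 = 105/2)
c = 14 (c = 112 - 98 = 14)
(X(208) + c)*(J - 376) = (105/2 + 14)*(13551 - 376) = (133/2)*13175 = 1752275/2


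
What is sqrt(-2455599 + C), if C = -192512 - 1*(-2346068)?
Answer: I*sqrt(302043) ≈ 549.58*I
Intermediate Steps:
C = 2153556 (C = -192512 + 2346068 = 2153556)
sqrt(-2455599 + C) = sqrt(-2455599 + 2153556) = sqrt(-302043) = I*sqrt(302043)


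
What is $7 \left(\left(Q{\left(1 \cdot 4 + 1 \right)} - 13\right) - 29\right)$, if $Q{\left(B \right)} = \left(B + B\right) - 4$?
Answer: $-252$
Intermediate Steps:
$Q{\left(B \right)} = -4 + 2 B$ ($Q{\left(B \right)} = 2 B - 4 = -4 + 2 B$)
$7 \left(\left(Q{\left(1 \cdot 4 + 1 \right)} - 13\right) - 29\right) = 7 \left(\left(\left(-4 + 2 \left(1 \cdot 4 + 1\right)\right) - 13\right) - 29\right) = 7 \left(\left(\left(-4 + 2 \left(4 + 1\right)\right) - 13\right) - 29\right) = 7 \left(\left(\left(-4 + 2 \cdot 5\right) - 13\right) - 29\right) = 7 \left(\left(\left(-4 + 10\right) - 13\right) - 29\right) = 7 \left(\left(6 - 13\right) - 29\right) = 7 \left(-7 - 29\right) = 7 \left(-36\right) = -252$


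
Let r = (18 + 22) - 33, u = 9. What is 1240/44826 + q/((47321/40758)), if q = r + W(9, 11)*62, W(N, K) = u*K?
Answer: 181082015350/34213083 ≈ 5292.8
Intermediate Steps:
r = 7 (r = 40 - 33 = 7)
W(N, K) = 9*K
q = 6145 (q = 7 + (9*11)*62 = 7 + 99*62 = 7 + 6138 = 6145)
1240/44826 + q/((47321/40758)) = 1240/44826 + 6145/((47321/40758)) = 1240*(1/44826) + 6145/((47321*(1/40758))) = 20/723 + 6145/(47321/40758) = 20/723 + 6145*(40758/47321) = 20/723 + 250457910/47321 = 181082015350/34213083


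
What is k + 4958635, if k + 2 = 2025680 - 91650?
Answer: 6892663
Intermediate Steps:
k = 1934028 (k = -2 + (2025680 - 91650) = -2 + 1934030 = 1934028)
k + 4958635 = 1934028 + 4958635 = 6892663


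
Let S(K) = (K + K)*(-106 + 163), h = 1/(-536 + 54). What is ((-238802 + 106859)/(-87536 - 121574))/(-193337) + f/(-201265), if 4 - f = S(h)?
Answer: -9535516034833/392197727804168110 ≈ -2.4313e-5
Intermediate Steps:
h = -1/482 (h = 1/(-482) = -1/482 ≈ -0.0020747)
S(K) = 114*K (S(K) = (2*K)*57 = 114*K)
f = 1021/241 (f = 4 - 114*(-1)/482 = 4 - 1*(-57/241) = 4 + 57/241 = 1021/241 ≈ 4.2365)
((-238802 + 106859)/(-87536 - 121574))/(-193337) + f/(-201265) = ((-238802 + 106859)/(-87536 - 121574))/(-193337) + (1021/241)/(-201265) = -131943/(-209110)*(-1/193337) + (1021/241)*(-1/201265) = -131943*(-1/209110)*(-1/193337) - 1021/48504865 = (131943/209110)*(-1/193337) - 1021/48504865 = -131943/40428700070 - 1021/48504865 = -9535516034833/392197727804168110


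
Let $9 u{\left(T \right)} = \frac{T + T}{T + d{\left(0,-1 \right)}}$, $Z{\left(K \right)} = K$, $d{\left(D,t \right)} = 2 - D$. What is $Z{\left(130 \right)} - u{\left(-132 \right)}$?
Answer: $\frac{25306}{195} \approx 129.77$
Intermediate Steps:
$u{\left(T \right)} = \frac{2 T}{9 \left(2 + T\right)}$ ($u{\left(T \right)} = \frac{\left(T + T\right) \frac{1}{T + \left(2 - 0\right)}}{9} = \frac{2 T \frac{1}{T + \left(2 + 0\right)}}{9} = \frac{2 T \frac{1}{T + 2}}{9} = \frac{2 T \frac{1}{2 + T}}{9} = \frac{2 T}{9 \left(2 + T\right)}$)
$Z{\left(130 \right)} - u{\left(-132 \right)} = 130 - \frac{2}{9} \left(-132\right) \frac{1}{2 - 132} = 130 - \frac{2}{9} \left(-132\right) \frac{1}{-130} = 130 - \frac{2}{9} \left(-132\right) \left(- \frac{1}{130}\right) = 130 - \frac{44}{195} = \frac{25306}{195}$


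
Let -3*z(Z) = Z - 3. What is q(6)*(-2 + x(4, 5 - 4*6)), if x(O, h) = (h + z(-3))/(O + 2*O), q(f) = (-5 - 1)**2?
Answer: -123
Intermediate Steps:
q(f) = 36 (q(f) = (-6)**2 = 36)
z(Z) = 1 - Z/3 (z(Z) = -(Z - 3)/3 = -(-3 + Z)/3 = 1 - Z/3)
x(O, h) = (2 + h)/(3*O) (x(O, h) = (h + (1 - 1/3*(-3)))/(O + 2*O) = (h + (1 + 1))/((3*O)) = (h + 2)*(1/(3*O)) = (2 + h)*(1/(3*O)) = (2 + h)/(3*O))
q(6)*(-2 + x(4, 5 - 4*6)) = 36*(-2 + (1/3)*(2 + (5 - 4*6))/4) = 36*(-2 + (1/3)*(1/4)*(2 + (5 - 24))) = 36*(-2 + (1/3)*(1/4)*(2 - 19)) = 36*(-2 + (1/3)*(1/4)*(-17)) = 36*(-2 - 17/12) = 36*(-41/12) = -123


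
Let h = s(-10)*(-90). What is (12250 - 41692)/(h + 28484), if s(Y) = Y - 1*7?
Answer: -14721/15007 ≈ -0.98094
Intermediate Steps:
s(Y) = -7 + Y (s(Y) = Y - 7 = -7 + Y)
h = 1530 (h = (-7 - 10)*(-90) = -17*(-90) = 1530)
(12250 - 41692)/(h + 28484) = (12250 - 41692)/(1530 + 28484) = -29442/30014 = -29442*1/30014 = -14721/15007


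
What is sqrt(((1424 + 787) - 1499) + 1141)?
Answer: sqrt(1853) ≈ 43.047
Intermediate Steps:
sqrt(((1424 + 787) - 1499) + 1141) = sqrt((2211 - 1499) + 1141) = sqrt(712 + 1141) = sqrt(1853)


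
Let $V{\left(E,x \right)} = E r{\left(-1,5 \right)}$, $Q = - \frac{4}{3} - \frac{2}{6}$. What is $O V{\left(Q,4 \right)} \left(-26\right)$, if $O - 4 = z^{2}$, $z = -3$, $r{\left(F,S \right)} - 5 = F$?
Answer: $\frac{6760}{3} \approx 2253.3$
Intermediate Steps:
$r{\left(F,S \right)} = 5 + F$
$Q = - \frac{5}{3}$ ($Q = \left(-4\right) \frac{1}{3} - \frac{1}{3} = - \frac{4}{3} - \frac{1}{3} = - \frac{5}{3} \approx -1.6667$)
$V{\left(E,x \right)} = 4 E$ ($V{\left(E,x \right)} = E \left(5 - 1\right) = E 4 = 4 E$)
$O = 13$ ($O = 4 + \left(-3\right)^{2} = 4 + 9 = 13$)
$O V{\left(Q,4 \right)} \left(-26\right) = 13 \cdot 4 \left(- \frac{5}{3}\right) \left(-26\right) = 13 \left(- \frac{20}{3}\right) \left(-26\right) = \left(- \frac{260}{3}\right) \left(-26\right) = \frac{6760}{3}$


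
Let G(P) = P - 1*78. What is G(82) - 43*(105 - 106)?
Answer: 47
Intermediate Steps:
G(P) = -78 + P (G(P) = P - 78 = -78 + P)
G(82) - 43*(105 - 106) = (-78 + 82) - 43*(105 - 106) = 4 - 43*(-1) = 4 + 43 = 47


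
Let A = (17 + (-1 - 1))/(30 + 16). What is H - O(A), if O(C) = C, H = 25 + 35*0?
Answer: 1135/46 ≈ 24.674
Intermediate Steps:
H = 25 (H = 25 + 0 = 25)
A = 15/46 (A = (17 - 2)/46 = 15*(1/46) = 15/46 ≈ 0.32609)
H - O(A) = 25 - 1*15/46 = 25 - 15/46 = 1135/46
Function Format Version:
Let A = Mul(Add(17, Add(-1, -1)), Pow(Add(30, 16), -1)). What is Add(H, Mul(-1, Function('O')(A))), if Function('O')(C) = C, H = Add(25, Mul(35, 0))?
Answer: Rational(1135, 46) ≈ 24.674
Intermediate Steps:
H = 25 (H = Add(25, 0) = 25)
A = Rational(15, 46) (A = Mul(Add(17, -2), Pow(46, -1)) = Mul(15, Rational(1, 46)) = Rational(15, 46) ≈ 0.32609)
Add(H, Mul(-1, Function('O')(A))) = Add(25, Mul(-1, Rational(15, 46))) = Add(25, Rational(-15, 46)) = Rational(1135, 46)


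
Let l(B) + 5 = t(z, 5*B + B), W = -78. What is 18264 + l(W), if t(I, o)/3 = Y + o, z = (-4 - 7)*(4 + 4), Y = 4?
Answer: 16867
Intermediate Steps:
z = -88 (z = -11*8 = -88)
t(I, o) = 12 + 3*o (t(I, o) = 3*(4 + o) = 12 + 3*o)
l(B) = 7 + 18*B (l(B) = -5 + (12 + 3*(5*B + B)) = -5 + (12 + 3*(6*B)) = -5 + (12 + 18*B) = 7 + 18*B)
18264 + l(W) = 18264 + (7 + 18*(-78)) = 18264 + (7 - 1404) = 18264 - 1397 = 16867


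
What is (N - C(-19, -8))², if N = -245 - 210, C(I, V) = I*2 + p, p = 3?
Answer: 176400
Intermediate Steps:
C(I, V) = 3 + 2*I (C(I, V) = I*2 + 3 = 2*I + 3 = 3 + 2*I)
N = -455
(N - C(-19, -8))² = (-455 - (3 + 2*(-19)))² = (-455 - (3 - 38))² = (-455 - 1*(-35))² = (-455 + 35)² = (-420)² = 176400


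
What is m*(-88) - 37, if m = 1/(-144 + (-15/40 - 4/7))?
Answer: -295401/8117 ≈ -36.393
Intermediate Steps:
m = -56/8117 (m = 1/(-144 + (-15*1/40 - 4*⅐)) = 1/(-144 + (-3/8 - 4/7)) = 1/(-144 - 53/56) = 1/(-8117/56) = -56/8117 ≈ -0.0068991)
m*(-88) - 37 = -56/8117*(-88) - 37 = 4928/8117 - 37 = -295401/8117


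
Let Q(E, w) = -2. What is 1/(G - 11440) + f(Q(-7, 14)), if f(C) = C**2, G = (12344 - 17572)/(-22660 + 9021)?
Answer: 624086089/156024932 ≈ 3.9999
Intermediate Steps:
G = 5228/13639 (G = -5228/(-13639) = -5228*(-1/13639) = 5228/13639 ≈ 0.38331)
1/(G - 11440) + f(Q(-7, 14)) = 1/(5228/13639 - 11440) + (-2)**2 = 1/(-156024932/13639) + 4 = -13639/156024932 + 4 = 624086089/156024932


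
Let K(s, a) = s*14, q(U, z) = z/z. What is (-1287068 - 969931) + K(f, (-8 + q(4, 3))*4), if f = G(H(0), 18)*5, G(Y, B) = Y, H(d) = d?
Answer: -2256999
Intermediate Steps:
q(U, z) = 1
f = 0 (f = 0*5 = 0)
K(s, a) = 14*s
(-1287068 - 969931) + K(f, (-8 + q(4, 3))*4) = (-1287068 - 969931) + 14*0 = -2256999 + 0 = -2256999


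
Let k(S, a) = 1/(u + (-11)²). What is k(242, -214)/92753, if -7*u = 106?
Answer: 7/68729973 ≈ 1.0185e-7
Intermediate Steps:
u = -106/7 (u = -⅐*106 = -106/7 ≈ -15.143)
k(S, a) = 7/741 (k(S, a) = 1/(-106/7 + (-11)²) = 1/(-106/7 + 121) = 1/(741/7) = 7/741)
k(242, -214)/92753 = (7/741)/92753 = (7/741)*(1/92753) = 7/68729973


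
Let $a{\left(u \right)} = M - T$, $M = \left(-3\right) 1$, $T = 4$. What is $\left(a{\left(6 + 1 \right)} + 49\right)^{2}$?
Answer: $1764$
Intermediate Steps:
$M = -3$
$a{\left(u \right)} = -7$ ($a{\left(u \right)} = -3 - 4 = -7$)
$\left(a{\left(6 + 1 \right)} + 49\right)^{2} = \left(-7 + 49\right)^{2} = 42^{2} = 1764$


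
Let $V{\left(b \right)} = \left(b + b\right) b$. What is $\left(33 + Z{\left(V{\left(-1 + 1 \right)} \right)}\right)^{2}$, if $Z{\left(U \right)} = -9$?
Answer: $576$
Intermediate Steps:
$V{\left(b \right)} = 2 b^{2}$ ($V{\left(b \right)} = 2 b b = 2 b^{2}$)
$\left(33 + Z{\left(V{\left(-1 + 1 \right)} \right)}\right)^{2} = \left(33 - 9\right)^{2} = 24^{2} = 576$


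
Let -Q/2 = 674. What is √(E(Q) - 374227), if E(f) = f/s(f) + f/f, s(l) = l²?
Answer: I*√170001890713/674 ≈ 611.74*I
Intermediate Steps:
Q = -1348 (Q = -2*674 = -1348)
E(f) = 1 + 1/f (E(f) = f/(f²) + f/f = f/f² + 1 = 1/f + 1 = 1 + 1/f)
√(E(Q) - 374227) = √((1 - 1348)/(-1348) - 374227) = √(-1/1348*(-1347) - 374227) = √(1347/1348 - 374227) = √(-504456649/1348) = I*√170001890713/674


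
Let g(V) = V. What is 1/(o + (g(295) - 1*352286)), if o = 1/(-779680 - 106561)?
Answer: -886241/311948855832 ≈ -2.8410e-6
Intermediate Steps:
o = -1/886241 (o = 1/(-886241) = -1/886241 ≈ -1.1284e-6)
1/(o + (g(295) - 1*352286)) = 1/(-1/886241 + (295 - 1*352286)) = 1/(-1/886241 + (295 - 352286)) = 1/(-1/886241 - 351991) = 1/(-311948855832/886241) = -886241/311948855832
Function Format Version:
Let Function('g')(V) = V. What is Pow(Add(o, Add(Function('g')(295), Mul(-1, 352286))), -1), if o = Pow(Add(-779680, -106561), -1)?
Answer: Rational(-886241, 311948855832) ≈ -2.8410e-6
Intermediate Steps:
o = Rational(-1, 886241) (o = Pow(-886241, -1) = Rational(-1, 886241) ≈ -1.1284e-6)
Pow(Add(o, Add(Function('g')(295), Mul(-1, 352286))), -1) = Pow(Add(Rational(-1, 886241), Add(295, Mul(-1, 352286))), -1) = Pow(Add(Rational(-1, 886241), Add(295, -352286)), -1) = Pow(Add(Rational(-1, 886241), -351991), -1) = Pow(Rational(-311948855832, 886241), -1) = Rational(-886241, 311948855832)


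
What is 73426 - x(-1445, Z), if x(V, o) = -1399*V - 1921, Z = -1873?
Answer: -1946208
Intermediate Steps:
x(V, o) = -1921 - 1399*V
73426 - x(-1445, Z) = 73426 - (-1921 - 1399*(-1445)) = 73426 - (-1921 + 2021555) = 73426 - 1*2019634 = 73426 - 2019634 = -1946208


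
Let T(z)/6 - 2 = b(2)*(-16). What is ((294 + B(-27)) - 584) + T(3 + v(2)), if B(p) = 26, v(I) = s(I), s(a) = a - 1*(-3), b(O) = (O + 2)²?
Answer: -1788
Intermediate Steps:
b(O) = (2 + O)²
s(a) = 3 + a (s(a) = a + 3 = 3 + a)
v(I) = 3 + I
T(z) = -1524 (T(z) = 12 + 6*((2 + 2)²*(-16)) = 12 + 6*(4²*(-16)) = 12 + 6*(16*(-16)) = 12 + 6*(-256) = 12 - 1536 = -1524)
((294 + B(-27)) - 584) + T(3 + v(2)) = ((294 + 26) - 584) - 1524 = (320 - 584) - 1524 = -264 - 1524 = -1788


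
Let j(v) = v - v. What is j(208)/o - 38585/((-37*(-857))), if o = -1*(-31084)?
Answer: -38585/31709 ≈ -1.2168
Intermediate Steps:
j(v) = 0
o = 31084
j(208)/o - 38585/((-37*(-857))) = 0/31084 - 38585/((-37*(-857))) = 0*(1/31084) - 38585/31709 = 0 - 38585*1/31709 = 0 - 38585/31709 = -38585/31709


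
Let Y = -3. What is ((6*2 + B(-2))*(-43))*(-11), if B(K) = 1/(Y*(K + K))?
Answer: 68585/12 ≈ 5715.4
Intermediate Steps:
B(K) = -1/(6*K) (B(K) = 1/(-3*(K + K)) = 1/(-6*K) = -1/(6*K))
((6*2 + B(-2))*(-43))*(-11) = ((6*2 - ⅙/(-2))*(-43))*(-11) = ((12 - ⅙*(-½))*(-43))*(-11) = ((12 + 1/12)*(-43))*(-11) = ((145/12)*(-43))*(-11) = -6235/12*(-11) = 68585/12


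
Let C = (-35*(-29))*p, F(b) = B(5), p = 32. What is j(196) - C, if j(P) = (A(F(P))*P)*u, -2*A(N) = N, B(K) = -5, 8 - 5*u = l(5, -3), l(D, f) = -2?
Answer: -31500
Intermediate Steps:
u = 2 (u = 8/5 - 1/5*(-2) = 8/5 + 2/5 = 2)
F(b) = -5
A(N) = -N/2
C = 32480 (C = -35*(-29)*32 = 1015*32 = 32480)
j(P) = 5*P (j(P) = ((-1/2*(-5))*P)*2 = (5*P/2)*2 = 5*P)
j(196) - C = 5*196 - 1*32480 = 980 - 32480 = -31500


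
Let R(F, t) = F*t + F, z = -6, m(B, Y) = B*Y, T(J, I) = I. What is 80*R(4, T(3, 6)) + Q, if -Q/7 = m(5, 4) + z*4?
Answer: 2268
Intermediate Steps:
R(F, t) = F + F*t
Q = 28 (Q = -7*(5*4 - 6*4) = -7*(20 - 24) = -7*(-4) = 28)
80*R(4, T(3, 6)) + Q = 80*(4*(1 + 6)) + 28 = 80*(4*7) + 28 = 80*28 + 28 = 2240 + 28 = 2268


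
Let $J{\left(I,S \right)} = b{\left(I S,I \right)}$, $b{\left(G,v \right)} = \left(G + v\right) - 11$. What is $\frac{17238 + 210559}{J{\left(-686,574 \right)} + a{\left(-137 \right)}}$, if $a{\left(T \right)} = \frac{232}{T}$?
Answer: $- \frac{31208189}{54041389} \approx -0.57749$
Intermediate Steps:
$b{\left(G,v \right)} = -11 + G + v$
$J{\left(I,S \right)} = -11 + I + I S$ ($J{\left(I,S \right)} = -11 + I S + I = -11 + I + I S$)
$\frac{17238 + 210559}{J{\left(-686,574 \right)} + a{\left(-137 \right)}} = \frac{17238 + 210559}{\left(-11 - 686 - 393764\right) + \frac{232}{-137}} = \frac{227797}{\left(-11 - 686 - 393764\right) + 232 \left(- \frac{1}{137}\right)} = \frac{227797}{-394461 - \frac{232}{137}} = \frac{227797}{- \frac{54041389}{137}} = 227797 \left(- \frac{137}{54041389}\right) = - \frac{31208189}{54041389}$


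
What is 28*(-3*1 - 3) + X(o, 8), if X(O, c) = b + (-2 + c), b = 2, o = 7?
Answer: -160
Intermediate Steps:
X(O, c) = c (X(O, c) = 2 + (-2 + c) = c)
28*(-3*1 - 3) + X(o, 8) = 28*(-3*1 - 3) + 8 = 28*(-3 - 3) + 8 = 28*(-6) + 8 = -168 + 8 = -160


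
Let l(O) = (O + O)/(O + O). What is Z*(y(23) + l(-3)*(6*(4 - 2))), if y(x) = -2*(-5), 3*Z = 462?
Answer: 3388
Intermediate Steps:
Z = 154 (Z = (1/3)*462 = 154)
l(O) = 1 (l(O) = (2*O)/((2*O)) = (2*O)*(1/(2*O)) = 1)
y(x) = 10
Z*(y(23) + l(-3)*(6*(4 - 2))) = 154*(10 + 1*(6*(4 - 2))) = 154*(10 + 1*(6*2)) = 154*(10 + 1*12) = 154*(10 + 12) = 154*22 = 3388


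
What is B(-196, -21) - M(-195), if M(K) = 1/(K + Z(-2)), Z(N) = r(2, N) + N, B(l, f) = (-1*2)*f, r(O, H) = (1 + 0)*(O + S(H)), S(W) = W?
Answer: 8275/197 ≈ 42.005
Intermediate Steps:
r(O, H) = H + O (r(O, H) = (1 + 0)*(O + H) = 1*(H + O) = H + O)
B(l, f) = -2*f
Z(N) = 2 + 2*N (Z(N) = (N + 2) + N = (2 + N) + N = 2 + 2*N)
M(K) = 1/(-2 + K) (M(K) = 1/(K + (2 + 2*(-2))) = 1/(K + (2 - 4)) = 1/(K - 2) = 1/(-2 + K))
B(-196, -21) - M(-195) = -2*(-21) - 1/(-2 - 195) = 42 - 1/(-197) = 42 - 1*(-1/197) = 42 + 1/197 = 8275/197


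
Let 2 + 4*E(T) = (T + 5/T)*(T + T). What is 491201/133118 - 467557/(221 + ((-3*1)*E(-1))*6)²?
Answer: -23512405275/2061731584 ≈ -11.404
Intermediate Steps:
E(T) = -½ + T*(T + 5/T)/2 (E(T) = -½ + ((T + 5/T)*(T + T))/4 = -½ + ((T + 5/T)*(2*T))/4 = -½ + (2*T*(T + 5/T))/4 = -½ + T*(T + 5/T)/2)
491201/133118 - 467557/(221 + ((-3*1)*E(-1))*6)² = 491201/133118 - 467557/(221 + ((-3*1)*(2 + (½)*(-1)²))*6)² = 491201*(1/133118) - 467557/(221 - 3*(2 + (½)*1)*6)² = 491201/133118 - 467557/(221 - 3*(2 + ½)*6)² = 491201/133118 - 467557/(221 - 3*5/2*6)² = 491201/133118 - 467557/(221 - 15/2*6)² = 491201/133118 - 467557/(221 - 45)² = 491201/133118 - 467557/(176²) = 491201/133118 - 467557/30976 = -23512405275/2061731584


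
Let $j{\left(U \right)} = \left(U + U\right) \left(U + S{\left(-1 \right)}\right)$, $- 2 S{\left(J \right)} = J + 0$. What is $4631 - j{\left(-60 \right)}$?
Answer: $-2509$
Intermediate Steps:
$S{\left(J \right)} = - \frac{J}{2}$ ($S{\left(J \right)} = - \frac{J + 0}{2} = - \frac{J}{2}$)
$j{\left(U \right)} = 2 U \left(\frac{1}{2} + U\right)$ ($j{\left(U \right)} = \left(U + U\right) \left(U - - \frac{1}{2}\right) = 2 U \left(U + \frac{1}{2}\right) = 2 U \left(\frac{1}{2} + U\right)$)
$4631 - j{\left(-60 \right)} = 4631 - - 60 \left(1 + 2 \left(-60\right)\right) = 4631 - - 60 \left(1 - 120\right) = 4631 - \left(-60\right) \left(-119\right) = 4631 - 7140 = -2509$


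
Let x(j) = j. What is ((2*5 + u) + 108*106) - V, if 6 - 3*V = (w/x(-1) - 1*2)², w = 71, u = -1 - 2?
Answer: 39688/3 ≈ 13229.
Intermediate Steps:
u = -3
V = -5323/3 (V = 2 - (71/(-1) - 1*2)²/3 = 2 - (71*(-1) - 2)²/3 = 2 - (-71 - 2)²/3 = 2 - ⅓*(-73)² = 2 - ⅓*5329 = 2 - 5329/3 = -5323/3 ≈ -1774.3)
((2*5 + u) + 108*106) - V = ((2*5 - 3) + 108*106) - 1*(-5323/3) = ((10 - 3) + 11448) + 5323/3 = (7 + 11448) + 5323/3 = 11455 + 5323/3 = 39688/3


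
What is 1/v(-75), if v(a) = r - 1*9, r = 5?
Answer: -1/4 ≈ -0.25000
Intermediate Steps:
v(a) = -4 (v(a) = 5 - 1*9 = 5 - 9 = -4)
1/v(-75) = 1/(-4) = -1/4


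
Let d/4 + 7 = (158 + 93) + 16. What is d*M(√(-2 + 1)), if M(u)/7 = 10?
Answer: 72800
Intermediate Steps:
M(u) = 70 (M(u) = 7*10 = 70)
d = 1040 (d = -28 + 4*((158 + 93) + 16) = -28 + 4*(251 + 16) = -28 + 4*267 = -28 + 1068 = 1040)
d*M(√(-2 + 1)) = 1040*70 = 72800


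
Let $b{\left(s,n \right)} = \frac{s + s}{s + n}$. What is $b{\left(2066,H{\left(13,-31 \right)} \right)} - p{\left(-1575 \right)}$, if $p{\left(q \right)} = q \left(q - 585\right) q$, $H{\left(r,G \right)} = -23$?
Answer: $\frac{10946700454132}{2043} \approx 5.3581 \cdot 10^{9}$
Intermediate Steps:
$b{\left(s,n \right)} = \frac{2 s}{n + s}$
$p{\left(q \right)} = q^{2} \left(-585 + q\right)$ ($p{\left(q \right)} = q \left(-585 + q\right) q = q^{2} \left(-585 + q\right)$)
$b{\left(2066,H{\left(13,-31 \right)} \right)} - p{\left(-1575 \right)} = 2 \cdot 2066 \frac{1}{-23 + 2066} - \left(-1575\right)^{2} \left(-585 - 1575\right) = 2 \cdot 2066 \cdot \frac{1}{2043} - 2480625 \left(-2160\right) = 2 \cdot 2066 \cdot \frac{1}{2043} - -5358150000 = \frac{4132}{2043} + 5358150000 = \frac{10946700454132}{2043}$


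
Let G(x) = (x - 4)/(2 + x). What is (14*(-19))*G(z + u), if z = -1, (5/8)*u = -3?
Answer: -686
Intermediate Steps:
u = -24/5 (u = (8/5)*(-3) = -24/5 ≈ -4.8000)
G(x) = (-4 + x)/(2 + x)
(14*(-19))*G(z + u) = (14*(-19))*((-4 + (-1 - 24/5))/(2 + (-1 - 24/5))) = -266*(-4 - 29/5)/(2 - 29/5) = -266*(-49)/((-19/5)*5) = -(-70)*(-49)/5 = -266*49/19 = -686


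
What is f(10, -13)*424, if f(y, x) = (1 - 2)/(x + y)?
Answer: 424/3 ≈ 141.33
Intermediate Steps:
f(y, x) = -1/(x + y)
f(10, -13)*424 = -1/(-13 + 10)*424 = -1/(-3)*424 = -1*(-⅓)*424 = (⅓)*424 = 424/3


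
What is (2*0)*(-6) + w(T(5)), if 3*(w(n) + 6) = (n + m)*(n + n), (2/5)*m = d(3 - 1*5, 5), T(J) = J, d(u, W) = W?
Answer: 157/3 ≈ 52.333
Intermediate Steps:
m = 25/2 (m = (5/2)*5 = 25/2 ≈ 12.500)
w(n) = -6 + 2*n*(25/2 + n)/3 (w(n) = -6 + ((n + 25/2)*(n + n))/3 = -6 + ((25/2 + n)*(2*n))/3 = -6 + (2*n*(25/2 + n))/3 = -6 + 2*n*(25/2 + n)/3)
(2*0)*(-6) + w(T(5)) = (2*0)*(-6) + (-6 + (⅔)*5² + (25/3)*5) = 0*(-6) + (-6 + (⅔)*25 + 125/3) = 0 + (-6 + 50/3 + 125/3) = 0 + 157/3 = 157/3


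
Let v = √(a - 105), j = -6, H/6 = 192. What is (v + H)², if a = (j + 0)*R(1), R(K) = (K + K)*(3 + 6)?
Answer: (1152 + I*√213)² ≈ 1.3269e+6 + 33626.0*I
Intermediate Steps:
H = 1152 (H = 6*192 = 1152)
R(K) = 18*K (R(K) = (2*K)*9 = 18*K)
a = -108 (a = (-6 + 0)*(18*1) = -6*18 = -108)
v = I*√213 (v = √(-108 - 105) = √(-213) = I*√213 ≈ 14.595*I)
(v + H)² = (I*√213 + 1152)² = (1152 + I*√213)²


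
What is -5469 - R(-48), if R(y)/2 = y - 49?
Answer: -5275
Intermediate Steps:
R(y) = -98 + 2*y (R(y) = 2*(y - 49) = 2*(-49 + y) = -98 + 2*y)
-5469 - R(-48) = -5469 - (-98 + 2*(-48)) = -5469 - (-98 - 96) = -5469 - 1*(-194) = -5469 + 194 = -5275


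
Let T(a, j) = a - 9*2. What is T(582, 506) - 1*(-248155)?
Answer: 248719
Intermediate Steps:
T(a, j) = -18 + a (T(a, j) = a - 18 = -18 + a)
T(582, 506) - 1*(-248155) = (-18 + 582) - 1*(-248155) = 564 + 248155 = 248719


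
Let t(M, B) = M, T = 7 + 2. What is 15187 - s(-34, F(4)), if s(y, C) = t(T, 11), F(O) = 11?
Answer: 15178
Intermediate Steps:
T = 9
s(y, C) = 9
15187 - s(-34, F(4)) = 15187 - 1*9 = 15187 - 9 = 15178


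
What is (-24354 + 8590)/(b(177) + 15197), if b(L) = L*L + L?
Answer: -15764/46703 ≈ -0.33754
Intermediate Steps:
b(L) = L + L**2 (b(L) = L**2 + L = L + L**2)
(-24354 + 8590)/(b(177) + 15197) = (-24354 + 8590)/(177*(1 + 177) + 15197) = -15764/(177*178 + 15197) = -15764/(31506 + 15197) = -15764/46703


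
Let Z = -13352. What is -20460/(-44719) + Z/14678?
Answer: -148388104/328192741 ≈ -0.45214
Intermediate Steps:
-20460/(-44719) + Z/14678 = -20460/(-44719) - 13352/14678 = -20460*(-1/44719) - 13352*1/14678 = 20460/44719 - 6676/7339 = -148388104/328192741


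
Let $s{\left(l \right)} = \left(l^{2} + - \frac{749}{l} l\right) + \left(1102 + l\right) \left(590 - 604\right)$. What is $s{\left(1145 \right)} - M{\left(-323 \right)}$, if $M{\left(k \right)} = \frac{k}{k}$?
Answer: $1278817$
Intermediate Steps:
$M{\left(k \right)} = 1$
$s{\left(l \right)} = -16177 + l^{2} - 14 l$ ($s{\left(l \right)} = \left(l^{2} - 749\right) + \left(1102 + l\right) \left(-14\right) = \left(-749 + l^{2}\right) - \left(15428 + 14 l\right) = -16177 + l^{2} - 14 l$)
$s{\left(1145 \right)} - M{\left(-323 \right)} = \left(-16177 + 1145^{2} - 16030\right) - 1 = \left(-16177 + 1311025 - 16030\right) - 1 = 1278818 - 1 = 1278817$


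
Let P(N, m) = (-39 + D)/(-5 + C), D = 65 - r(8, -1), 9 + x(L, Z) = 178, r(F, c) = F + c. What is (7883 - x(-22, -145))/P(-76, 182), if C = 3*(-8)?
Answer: -11774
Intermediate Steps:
C = -24
x(L, Z) = 169 (x(L, Z) = -9 + 178 = 169)
D = 58 (D = 65 - (8 - 1) = 65 - 1*7 = 65 - 7 = 58)
P(N, m) = -19/29 (P(N, m) = (-39 + 58)/(-5 - 24) = 19/(-29) = 19*(-1/29) = -19/29)
(7883 - x(-22, -145))/P(-76, 182) = (7883 - 1*169)/(-19/29) = (7883 - 169)*(-29/19) = 7714*(-29/19) = -11774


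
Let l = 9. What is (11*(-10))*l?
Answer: -990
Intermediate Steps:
(11*(-10))*l = (11*(-10))*9 = -110*9 = -990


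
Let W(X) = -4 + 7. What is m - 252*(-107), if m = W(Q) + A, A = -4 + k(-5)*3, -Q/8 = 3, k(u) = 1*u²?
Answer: 27038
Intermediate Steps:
k(u) = u²
Q = -24 (Q = -8*3 = -24)
A = 71 (A = -4 + (-5)²*3 = -4 + 25*3 = -4 + 75 = 71)
W(X) = 3
m = 74 (m = 3 + 71 = 74)
m - 252*(-107) = 74 - 252*(-107) = 74 + 26964 = 27038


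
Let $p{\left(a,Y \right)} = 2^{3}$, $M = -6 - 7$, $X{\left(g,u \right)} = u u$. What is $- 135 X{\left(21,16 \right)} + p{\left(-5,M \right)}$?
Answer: $-34552$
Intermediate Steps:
$X{\left(g,u \right)} = u^{2}$
$M = -13$
$p{\left(a,Y \right)} = 8$
$- 135 X{\left(21,16 \right)} + p{\left(-5,M \right)} = - 135 \cdot 16^{2} + 8 = \left(-135\right) 256 + 8 = -34560 + 8 = -34552$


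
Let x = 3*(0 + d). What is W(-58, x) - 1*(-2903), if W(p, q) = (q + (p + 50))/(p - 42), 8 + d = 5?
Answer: 290317/100 ≈ 2903.2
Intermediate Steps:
d = -3 (d = -8 + 5 = -3)
x = -9 (x = 3*(0 - 3) = 3*(-3) = -9)
W(p, q) = (50 + p + q)/(-42 + p) (W(p, q) = (q + (50 + p))/(-42 + p) = (50 + p + q)/(-42 + p))
W(-58, x) - 1*(-2903) = (50 - 58 - 9)/(-42 - 58) - 1*(-2903) = -17/(-100) + 2903 = -1/100*(-17) + 2903 = 17/100 + 2903 = 290317/100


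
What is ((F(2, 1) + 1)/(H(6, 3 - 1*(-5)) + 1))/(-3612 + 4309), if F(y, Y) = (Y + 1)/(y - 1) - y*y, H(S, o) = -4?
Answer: 1/2091 ≈ 0.00047824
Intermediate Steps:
F(y, Y) = -y**2 + (1 + Y)/(-1 + y) (F(y, Y) = (1 + Y)/(-1 + y) - y**2 = -y**2 + (1 + Y)/(-1 + y))
((F(2, 1) + 1)/(H(6, 3 - 1*(-5)) + 1))/(-3612 + 4309) = (((1 + 1 + 2**2 - 1*2**3)/(-1 + 2) + 1)/(-4 + 1))/(-3612 + 4309) = (((1 + 1 + 4 - 1*8)/1 + 1)/(-3))/697 = ((1*(1 + 1 + 4 - 8) + 1)*(-1/3))/697 = ((1*(-2) + 1)*(-1/3))/697 = ((-2 + 1)*(-1/3))/697 = (-1*(-1/3))/697 = (1/697)*(1/3) = 1/2091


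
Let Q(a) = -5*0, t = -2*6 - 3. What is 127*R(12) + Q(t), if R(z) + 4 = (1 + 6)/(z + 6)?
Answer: -8255/18 ≈ -458.61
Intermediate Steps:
t = -15 (t = -12 - 3 = -15)
R(z) = -4 + 7/(6 + z) (R(z) = -4 + (1 + 6)/(z + 6) = -4 + 7/(6 + z))
Q(a) = 0
127*R(12) + Q(t) = 127*((-17 - 4*12)/(6 + 12)) + 0 = 127*((-17 - 48)/18) + 0 = 127*((1/18)*(-65)) + 0 = 127*(-65/18) + 0 = -8255/18 + 0 = -8255/18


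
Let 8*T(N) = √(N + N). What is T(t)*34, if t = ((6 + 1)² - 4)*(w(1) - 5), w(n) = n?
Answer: 51*I*√10/2 ≈ 80.638*I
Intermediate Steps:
t = -180 (t = ((6 + 1)² - 4)*(1 - 5) = (7² - 4)*(-4) = (49 - 4)*(-4) = 45*(-4) = -180)
T(N) = √2*√N/8 (T(N) = √(N + N)/8 = √(2*N)/8 = (√2*√N)/8 = √2*√N/8)
T(t)*34 = (√2*√(-180)/8)*34 = (√2*(6*I*√5)/8)*34 = (3*I*√10/4)*34 = 51*I*√10/2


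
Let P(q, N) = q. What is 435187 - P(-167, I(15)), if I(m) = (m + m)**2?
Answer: 435354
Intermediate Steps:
I(m) = 4*m**2 (I(m) = (2*m)**2 = 4*m**2)
435187 - P(-167, I(15)) = 435187 - 1*(-167) = 435187 + 167 = 435354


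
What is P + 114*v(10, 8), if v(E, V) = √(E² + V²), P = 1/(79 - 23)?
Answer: 1/56 + 228*√41 ≈ 1459.9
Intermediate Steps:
P = 1/56 ≈ 0.017857
P + 114*v(10, 8) = 1/56 + 114*√(10² + 8²) = 1/56 + 114*√(100 + 64) = 1/56 + 114*√164 = 1/56 + 114*(2*√41) = 1/56 + 228*√41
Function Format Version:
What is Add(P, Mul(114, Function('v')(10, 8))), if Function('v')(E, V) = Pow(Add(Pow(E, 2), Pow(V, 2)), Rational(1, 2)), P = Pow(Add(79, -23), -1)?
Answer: Add(Rational(1, 56), Mul(228, Pow(41, Rational(1, 2)))) ≈ 1459.9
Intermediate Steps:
P = Rational(1, 56) (P = Pow(56, -1) = Rational(1, 56) ≈ 0.017857)
Add(P, Mul(114, Function('v')(10, 8))) = Add(Rational(1, 56), Mul(114, Pow(Add(Pow(10, 2), Pow(8, 2)), Rational(1, 2)))) = Add(Rational(1, 56), Mul(114, Pow(Add(100, 64), Rational(1, 2)))) = Add(Rational(1, 56), Mul(114, Pow(164, Rational(1, 2)))) = Add(Rational(1, 56), Mul(114, Mul(2, Pow(41, Rational(1, 2))))) = Add(Rational(1, 56), Mul(228, Pow(41, Rational(1, 2))))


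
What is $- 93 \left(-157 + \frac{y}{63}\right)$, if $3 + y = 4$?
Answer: $\frac{306590}{21} \approx 14600.0$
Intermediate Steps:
$y = 1$ ($y = -3 + 4 = 1$)
$- 93 \left(-157 + \frac{y}{63}\right) = - 93 \left(-157 + 1 \cdot \frac{1}{63}\right) = - 93 \left(-157 + \frac{1}{63}\right) = \left(-93\right) \left(- \frac{9890}{63}\right) = \frac{306590}{21}$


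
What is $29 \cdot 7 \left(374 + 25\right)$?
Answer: $80997$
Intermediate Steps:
$29 \cdot 7 \left(374 + 25\right) = 203 \cdot 399 = 80997$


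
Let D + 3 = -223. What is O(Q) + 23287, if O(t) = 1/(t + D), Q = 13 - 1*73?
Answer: 6660081/286 ≈ 23287.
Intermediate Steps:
D = -226 (D = -3 - 223 = -226)
Q = -60 (Q = 13 - 73 = -60)
O(t) = 1/(-226 + t) (O(t) = 1/(t - 226) = 1/(-226 + t))
O(Q) + 23287 = 1/(-226 - 60) + 23287 = 1/(-286) + 23287 = -1/286 + 23287 = 6660081/286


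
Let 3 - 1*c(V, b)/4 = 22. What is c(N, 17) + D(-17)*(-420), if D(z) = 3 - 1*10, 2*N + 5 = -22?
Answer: 2864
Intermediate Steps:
N = -27/2 (N = -5/2 + (½)*(-22) = -5/2 - 11 = -27/2 ≈ -13.500)
c(V, b) = -76 (c(V, b) = 12 - 4*22 = 12 - 88 = -76)
D(z) = -7 (D(z) = 3 - 10 = -7)
c(N, 17) + D(-17)*(-420) = -76 - 7*(-420) = -76 + 2940 = 2864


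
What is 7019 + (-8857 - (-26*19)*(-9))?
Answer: -6284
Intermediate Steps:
7019 + (-8857 - (-26*19)*(-9)) = 7019 + (-8857 - (-494)*(-9)) = 7019 + (-8857 - 1*4446) = 7019 + (-8857 - 4446) = 7019 - 13303 = -6284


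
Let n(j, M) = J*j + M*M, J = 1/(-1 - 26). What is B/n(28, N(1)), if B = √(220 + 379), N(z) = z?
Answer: -27*√599 ≈ -660.81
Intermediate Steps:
J = -1/27 (J = 1/(-27) = -1/27 ≈ -0.037037)
n(j, M) = M² - j/27 (n(j, M) = -j/27 + M*M = -j/27 + M² = M² - j/27)
B = √599 ≈ 24.474
B/n(28, N(1)) = √599/(1² - 1/27*28) = √599/(1 - 28/27) = √599/(-1/27) = √599*(-27) = -27*√599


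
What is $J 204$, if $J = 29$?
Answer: $5916$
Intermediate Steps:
$J 204 = 29 \cdot 204 = 5916$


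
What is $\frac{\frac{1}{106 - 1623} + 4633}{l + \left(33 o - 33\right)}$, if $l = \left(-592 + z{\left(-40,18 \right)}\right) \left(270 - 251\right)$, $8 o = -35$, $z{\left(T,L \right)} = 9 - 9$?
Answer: $- \frac{56226080}{138658351} \approx -0.4055$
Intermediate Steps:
$z{\left(T,L \right)} = 0$
$o = - \frac{35}{8}$ ($o = \frac{1}{8} \left(-35\right) = - \frac{35}{8} \approx -4.375$)
$l = -11248$ ($l = \left(-592 + 0\right) \left(270 - 251\right) = \left(-592\right) 19 = -11248$)
$\frac{\frac{1}{106 - 1623} + 4633}{l + \left(33 o - 33\right)} = \frac{\frac{1}{106 - 1623} + 4633}{-11248 + \left(33 \left(- \frac{35}{8}\right) - 33\right)} = \frac{\frac{1}{-1517} + 4633}{-11248 - \frac{1419}{8}} = \frac{- \frac{1}{1517} + 4633}{-11248 - \frac{1419}{8}} = \frac{7028260}{1517 \left(- \frac{91403}{8}\right)} = \frac{7028260}{1517} \left(- \frac{8}{91403}\right) = - \frac{56226080}{138658351}$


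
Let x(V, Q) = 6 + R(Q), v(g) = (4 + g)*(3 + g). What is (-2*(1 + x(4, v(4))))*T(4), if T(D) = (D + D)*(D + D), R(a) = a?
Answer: -8064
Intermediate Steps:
v(g) = (3 + g)*(4 + g)
x(V, Q) = 6 + Q
T(D) = 4*D² (T(D) = (2*D)*(2*D) = 4*D²)
(-2*(1 + x(4, v(4))))*T(4) = (-2*(1 + (6 + (12 + 4² + 7*4))))*(4*4²) = (-2*(1 + (6 + (12 + 16 + 28))))*(4*16) = -2*(1 + (6 + 56))*64 = -2*(1 + 62)*64 = -2*63*64 = -126*64 = -8064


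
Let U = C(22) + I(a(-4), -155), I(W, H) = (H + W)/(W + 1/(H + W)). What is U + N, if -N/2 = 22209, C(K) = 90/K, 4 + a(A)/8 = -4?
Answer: -6847519830/154187 ≈ -44411.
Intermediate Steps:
a(A) = -64 (a(A) = -32 + 8*(-4) = -32 - 32 = -64)
I(W, H) = (H + W)/(W + 1/(H + W))
N = -44418 (N = -2*22209 = -44418)
U = 1158336/154187 (U = 90/22 + (-155 - 64)²/(1 + (-64)² - 155*(-64)) = 90*(1/22) + (-219)²/(1 + 4096 + 9920) = 45/11 + 47961/14017 = 1158336/154187 ≈ 7.5125)
U + N = 1158336/154187 - 44418 = -6847519830/154187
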